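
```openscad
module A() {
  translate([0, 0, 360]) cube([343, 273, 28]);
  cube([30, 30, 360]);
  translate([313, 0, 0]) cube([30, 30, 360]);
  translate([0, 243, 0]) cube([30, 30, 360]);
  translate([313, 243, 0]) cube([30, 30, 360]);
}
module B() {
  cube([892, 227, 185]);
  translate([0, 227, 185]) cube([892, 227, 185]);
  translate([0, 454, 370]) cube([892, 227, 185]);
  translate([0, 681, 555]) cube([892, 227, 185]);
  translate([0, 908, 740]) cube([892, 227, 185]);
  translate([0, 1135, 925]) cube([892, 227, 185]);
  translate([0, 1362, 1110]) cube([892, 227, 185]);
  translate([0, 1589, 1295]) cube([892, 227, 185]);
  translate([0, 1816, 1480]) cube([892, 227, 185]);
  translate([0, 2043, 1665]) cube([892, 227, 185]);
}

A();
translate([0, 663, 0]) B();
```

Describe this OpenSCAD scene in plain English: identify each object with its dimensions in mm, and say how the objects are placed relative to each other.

A is a simple wooden stool: a rectangular seat 343 mm (x) by 273 mm (y), 28 mm thick, top face at z = 388 mm, on four square legs, each 30×30 mm in cross-section. The legs rest on z = 0, each flush with a corner of the seat.

B is a run of 10 identical solid stair steps. Each tread is 892×227 mm and each step block is 185 mm high. Step 1 rests on the floor; step k is offset from step 1 by (k−1)×227 mm in y and (k−1)×185 mm in z.

The staircase is on the floor beside the stool on its +y side.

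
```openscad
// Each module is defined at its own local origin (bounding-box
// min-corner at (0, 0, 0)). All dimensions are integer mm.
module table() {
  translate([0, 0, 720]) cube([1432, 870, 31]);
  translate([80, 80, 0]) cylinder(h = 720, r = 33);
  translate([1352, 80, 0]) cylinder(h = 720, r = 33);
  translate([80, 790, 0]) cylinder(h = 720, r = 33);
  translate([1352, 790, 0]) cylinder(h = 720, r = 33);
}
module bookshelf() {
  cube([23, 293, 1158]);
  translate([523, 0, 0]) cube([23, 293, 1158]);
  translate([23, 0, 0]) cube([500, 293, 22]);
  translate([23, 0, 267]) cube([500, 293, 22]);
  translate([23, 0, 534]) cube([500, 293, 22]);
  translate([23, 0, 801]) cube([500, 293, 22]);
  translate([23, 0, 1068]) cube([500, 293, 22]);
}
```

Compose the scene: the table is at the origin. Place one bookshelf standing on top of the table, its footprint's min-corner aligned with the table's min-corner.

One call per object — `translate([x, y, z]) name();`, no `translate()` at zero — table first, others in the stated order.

table();
translate([0, 0, 751]) bookshelf();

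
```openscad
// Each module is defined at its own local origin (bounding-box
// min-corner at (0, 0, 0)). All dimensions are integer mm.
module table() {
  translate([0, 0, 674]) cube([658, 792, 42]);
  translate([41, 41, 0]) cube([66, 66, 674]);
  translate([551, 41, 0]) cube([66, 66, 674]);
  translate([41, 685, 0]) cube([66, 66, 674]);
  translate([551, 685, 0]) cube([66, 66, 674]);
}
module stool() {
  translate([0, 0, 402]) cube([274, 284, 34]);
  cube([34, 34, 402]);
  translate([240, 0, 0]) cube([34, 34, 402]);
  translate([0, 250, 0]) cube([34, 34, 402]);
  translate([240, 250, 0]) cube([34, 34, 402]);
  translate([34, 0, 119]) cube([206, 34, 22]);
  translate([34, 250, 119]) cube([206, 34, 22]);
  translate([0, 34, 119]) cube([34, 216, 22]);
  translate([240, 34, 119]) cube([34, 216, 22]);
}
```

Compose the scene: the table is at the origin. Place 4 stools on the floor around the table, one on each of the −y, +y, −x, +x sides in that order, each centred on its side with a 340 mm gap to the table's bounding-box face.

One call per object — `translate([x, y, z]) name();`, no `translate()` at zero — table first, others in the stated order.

table();
translate([192, -624, 0]) stool();
translate([192, 1132, 0]) stool();
translate([-614, 254, 0]) stool();
translate([998, 254, 0]) stool();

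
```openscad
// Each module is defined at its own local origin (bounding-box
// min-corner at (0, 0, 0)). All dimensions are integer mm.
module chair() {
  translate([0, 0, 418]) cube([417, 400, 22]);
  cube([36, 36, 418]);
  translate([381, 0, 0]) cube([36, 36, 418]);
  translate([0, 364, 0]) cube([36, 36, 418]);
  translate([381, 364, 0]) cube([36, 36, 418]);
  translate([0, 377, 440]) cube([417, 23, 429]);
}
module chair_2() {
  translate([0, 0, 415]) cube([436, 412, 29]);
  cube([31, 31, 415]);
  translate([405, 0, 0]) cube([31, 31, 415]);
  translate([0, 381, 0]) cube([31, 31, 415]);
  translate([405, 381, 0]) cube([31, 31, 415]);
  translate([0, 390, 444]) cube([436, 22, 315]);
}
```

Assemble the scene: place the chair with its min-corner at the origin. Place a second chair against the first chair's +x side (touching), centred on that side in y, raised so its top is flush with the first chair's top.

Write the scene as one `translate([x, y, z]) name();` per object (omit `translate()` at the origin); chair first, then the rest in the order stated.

chair();
translate([417, -6, 110]) chair_2();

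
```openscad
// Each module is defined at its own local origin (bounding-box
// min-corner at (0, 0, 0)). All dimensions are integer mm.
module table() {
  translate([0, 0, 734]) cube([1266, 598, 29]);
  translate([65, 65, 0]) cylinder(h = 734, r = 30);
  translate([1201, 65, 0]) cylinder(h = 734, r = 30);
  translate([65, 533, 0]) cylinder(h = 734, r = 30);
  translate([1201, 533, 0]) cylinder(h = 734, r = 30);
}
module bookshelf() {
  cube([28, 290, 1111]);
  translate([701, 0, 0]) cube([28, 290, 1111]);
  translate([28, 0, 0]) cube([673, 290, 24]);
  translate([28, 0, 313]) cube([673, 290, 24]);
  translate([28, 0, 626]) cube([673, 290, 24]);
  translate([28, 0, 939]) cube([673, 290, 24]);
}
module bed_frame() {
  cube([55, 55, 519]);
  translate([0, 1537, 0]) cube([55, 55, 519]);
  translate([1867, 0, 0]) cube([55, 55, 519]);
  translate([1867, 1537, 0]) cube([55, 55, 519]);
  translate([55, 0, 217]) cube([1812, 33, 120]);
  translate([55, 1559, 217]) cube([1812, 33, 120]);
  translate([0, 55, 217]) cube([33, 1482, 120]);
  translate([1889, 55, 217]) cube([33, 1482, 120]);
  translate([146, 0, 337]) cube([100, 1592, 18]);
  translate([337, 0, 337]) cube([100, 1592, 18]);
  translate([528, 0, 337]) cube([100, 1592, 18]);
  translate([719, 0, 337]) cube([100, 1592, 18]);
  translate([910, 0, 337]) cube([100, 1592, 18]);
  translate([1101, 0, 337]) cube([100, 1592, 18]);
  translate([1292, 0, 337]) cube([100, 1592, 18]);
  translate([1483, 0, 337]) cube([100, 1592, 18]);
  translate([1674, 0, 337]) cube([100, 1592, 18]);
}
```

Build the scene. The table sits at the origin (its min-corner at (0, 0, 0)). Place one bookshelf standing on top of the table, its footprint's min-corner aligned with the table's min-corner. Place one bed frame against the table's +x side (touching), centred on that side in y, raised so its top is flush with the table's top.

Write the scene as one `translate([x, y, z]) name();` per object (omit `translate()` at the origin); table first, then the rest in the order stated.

table();
translate([0, 0, 763]) bookshelf();
translate([1266, -497, 244]) bed_frame();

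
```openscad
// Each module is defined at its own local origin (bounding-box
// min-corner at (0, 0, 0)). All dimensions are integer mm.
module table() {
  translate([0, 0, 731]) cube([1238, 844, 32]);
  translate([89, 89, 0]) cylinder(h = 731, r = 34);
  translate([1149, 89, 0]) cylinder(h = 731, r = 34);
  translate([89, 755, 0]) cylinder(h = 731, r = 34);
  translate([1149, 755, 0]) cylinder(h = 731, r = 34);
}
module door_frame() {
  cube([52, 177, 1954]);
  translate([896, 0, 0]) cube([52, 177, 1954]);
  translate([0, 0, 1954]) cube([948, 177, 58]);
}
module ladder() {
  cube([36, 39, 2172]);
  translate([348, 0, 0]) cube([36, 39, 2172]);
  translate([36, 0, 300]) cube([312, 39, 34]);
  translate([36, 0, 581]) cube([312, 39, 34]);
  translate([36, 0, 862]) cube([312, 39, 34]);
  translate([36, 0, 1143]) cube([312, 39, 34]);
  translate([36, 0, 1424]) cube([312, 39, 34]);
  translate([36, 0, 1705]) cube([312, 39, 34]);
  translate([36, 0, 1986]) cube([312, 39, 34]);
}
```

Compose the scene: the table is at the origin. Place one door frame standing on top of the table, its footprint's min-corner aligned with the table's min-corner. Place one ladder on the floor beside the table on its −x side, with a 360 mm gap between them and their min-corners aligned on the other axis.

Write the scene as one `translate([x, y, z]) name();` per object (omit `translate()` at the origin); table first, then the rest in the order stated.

table();
translate([0, 0, 763]) door_frame();
translate([-744, 0, 0]) ladder();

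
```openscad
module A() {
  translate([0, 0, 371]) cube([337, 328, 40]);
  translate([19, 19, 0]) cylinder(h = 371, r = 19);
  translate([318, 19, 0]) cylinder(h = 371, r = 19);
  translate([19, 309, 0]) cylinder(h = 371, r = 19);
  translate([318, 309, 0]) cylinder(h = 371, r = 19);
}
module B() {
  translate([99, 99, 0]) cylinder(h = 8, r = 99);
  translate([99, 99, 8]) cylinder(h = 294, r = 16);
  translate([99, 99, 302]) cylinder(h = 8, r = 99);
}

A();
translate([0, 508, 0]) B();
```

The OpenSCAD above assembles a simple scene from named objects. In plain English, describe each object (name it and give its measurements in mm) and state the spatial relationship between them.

A is a four-legged stool. The seat is 337×328 mm, 40 mm thick, top at z = 411 mm. It stands on four round legs, each 38 mm in diameter, from z = 0 to the seat underside, each leg's axis is inset half a diameter from the nearest pair of seat edges (so the leg's bounding box is flush with the corner).

B is a spool: two coaxial disc flanges of radius 99 mm and thickness 8 mm, joined by a core cylinder of radius 16 mm and height 294 mm. The lower flange rests on z = 0 and the three cylinders share a vertical axis.

The spool is on the floor beside the stool on its +y side.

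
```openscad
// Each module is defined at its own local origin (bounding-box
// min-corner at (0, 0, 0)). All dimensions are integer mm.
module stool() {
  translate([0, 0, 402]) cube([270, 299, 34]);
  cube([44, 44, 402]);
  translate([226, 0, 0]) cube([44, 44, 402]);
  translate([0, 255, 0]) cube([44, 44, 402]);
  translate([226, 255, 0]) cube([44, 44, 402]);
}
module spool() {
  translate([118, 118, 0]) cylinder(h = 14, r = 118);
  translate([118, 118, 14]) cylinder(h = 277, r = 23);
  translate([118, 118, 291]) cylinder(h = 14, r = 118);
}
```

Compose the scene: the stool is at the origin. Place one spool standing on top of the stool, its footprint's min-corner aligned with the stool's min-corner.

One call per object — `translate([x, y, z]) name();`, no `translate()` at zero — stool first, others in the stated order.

stool();
translate([0, 0, 436]) spool();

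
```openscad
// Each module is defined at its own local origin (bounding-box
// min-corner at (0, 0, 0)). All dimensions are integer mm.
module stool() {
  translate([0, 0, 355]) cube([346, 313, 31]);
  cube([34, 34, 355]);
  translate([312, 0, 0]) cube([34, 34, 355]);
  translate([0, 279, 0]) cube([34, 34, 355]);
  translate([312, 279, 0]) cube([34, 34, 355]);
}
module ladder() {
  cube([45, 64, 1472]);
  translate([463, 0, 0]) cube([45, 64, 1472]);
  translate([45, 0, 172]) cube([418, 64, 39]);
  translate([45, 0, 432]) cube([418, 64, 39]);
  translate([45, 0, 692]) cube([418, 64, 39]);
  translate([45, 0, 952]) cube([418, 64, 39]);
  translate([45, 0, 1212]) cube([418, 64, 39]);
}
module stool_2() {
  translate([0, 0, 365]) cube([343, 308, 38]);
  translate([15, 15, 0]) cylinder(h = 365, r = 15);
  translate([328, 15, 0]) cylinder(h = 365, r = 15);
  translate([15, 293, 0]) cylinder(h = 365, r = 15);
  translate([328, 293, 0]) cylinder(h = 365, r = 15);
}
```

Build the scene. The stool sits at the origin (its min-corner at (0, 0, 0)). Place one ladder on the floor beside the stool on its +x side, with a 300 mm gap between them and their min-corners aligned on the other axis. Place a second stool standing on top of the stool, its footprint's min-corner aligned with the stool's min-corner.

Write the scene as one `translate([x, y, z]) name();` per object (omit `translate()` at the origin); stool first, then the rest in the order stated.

stool();
translate([646, 0, 0]) ladder();
translate([0, 0, 386]) stool_2();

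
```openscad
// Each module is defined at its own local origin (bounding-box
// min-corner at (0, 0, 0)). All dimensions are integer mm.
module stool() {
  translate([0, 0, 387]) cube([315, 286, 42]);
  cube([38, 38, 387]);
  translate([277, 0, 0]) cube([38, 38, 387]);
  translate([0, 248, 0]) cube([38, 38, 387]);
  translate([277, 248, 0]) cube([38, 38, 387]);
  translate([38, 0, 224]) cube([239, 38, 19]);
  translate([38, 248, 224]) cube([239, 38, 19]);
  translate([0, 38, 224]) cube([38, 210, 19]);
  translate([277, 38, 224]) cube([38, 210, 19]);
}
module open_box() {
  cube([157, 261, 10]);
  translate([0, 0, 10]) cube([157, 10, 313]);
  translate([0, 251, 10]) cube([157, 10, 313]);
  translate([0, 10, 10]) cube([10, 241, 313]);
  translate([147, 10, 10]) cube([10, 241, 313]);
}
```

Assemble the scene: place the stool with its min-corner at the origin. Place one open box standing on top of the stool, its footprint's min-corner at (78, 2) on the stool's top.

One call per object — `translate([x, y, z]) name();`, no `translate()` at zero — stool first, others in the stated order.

stool();
translate([78, 2, 429]) open_box();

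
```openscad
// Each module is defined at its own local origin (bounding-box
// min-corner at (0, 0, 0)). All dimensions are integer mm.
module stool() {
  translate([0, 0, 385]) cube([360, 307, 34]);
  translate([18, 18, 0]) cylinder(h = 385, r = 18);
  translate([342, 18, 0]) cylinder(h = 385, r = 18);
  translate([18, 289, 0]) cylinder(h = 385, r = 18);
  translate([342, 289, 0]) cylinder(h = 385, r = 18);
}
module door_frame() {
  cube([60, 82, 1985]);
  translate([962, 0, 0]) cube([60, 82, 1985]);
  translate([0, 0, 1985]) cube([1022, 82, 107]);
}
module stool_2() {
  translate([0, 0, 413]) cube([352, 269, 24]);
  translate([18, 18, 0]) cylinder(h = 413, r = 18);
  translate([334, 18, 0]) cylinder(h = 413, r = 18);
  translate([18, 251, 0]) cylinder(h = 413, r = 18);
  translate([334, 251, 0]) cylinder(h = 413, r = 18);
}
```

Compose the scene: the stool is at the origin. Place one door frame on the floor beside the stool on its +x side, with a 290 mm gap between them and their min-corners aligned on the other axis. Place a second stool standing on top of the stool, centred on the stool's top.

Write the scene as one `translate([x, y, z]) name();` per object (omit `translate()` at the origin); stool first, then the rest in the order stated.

stool();
translate([650, 0, 0]) door_frame();
translate([4, 19, 419]) stool_2();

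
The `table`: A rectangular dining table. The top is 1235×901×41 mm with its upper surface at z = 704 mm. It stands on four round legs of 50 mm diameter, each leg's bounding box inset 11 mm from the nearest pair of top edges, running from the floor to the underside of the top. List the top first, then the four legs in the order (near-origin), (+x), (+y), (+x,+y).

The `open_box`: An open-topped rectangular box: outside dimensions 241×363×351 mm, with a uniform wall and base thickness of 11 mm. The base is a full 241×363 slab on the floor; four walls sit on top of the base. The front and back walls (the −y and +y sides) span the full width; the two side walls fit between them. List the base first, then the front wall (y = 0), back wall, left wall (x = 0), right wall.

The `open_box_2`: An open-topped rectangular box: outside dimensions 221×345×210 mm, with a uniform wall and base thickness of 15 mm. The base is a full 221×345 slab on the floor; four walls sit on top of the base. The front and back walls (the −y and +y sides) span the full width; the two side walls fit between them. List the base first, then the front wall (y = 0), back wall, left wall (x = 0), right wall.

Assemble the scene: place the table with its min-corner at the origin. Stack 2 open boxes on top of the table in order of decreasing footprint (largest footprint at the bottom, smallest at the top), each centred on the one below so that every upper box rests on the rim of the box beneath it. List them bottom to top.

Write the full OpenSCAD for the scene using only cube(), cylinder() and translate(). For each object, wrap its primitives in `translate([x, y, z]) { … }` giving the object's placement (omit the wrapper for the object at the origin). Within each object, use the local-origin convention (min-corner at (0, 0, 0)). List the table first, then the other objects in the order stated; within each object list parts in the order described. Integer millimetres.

translate([0, 0, 663]) cube([1235, 901, 41]);
translate([36, 36, 0]) cylinder(h = 663, r = 25);
translate([1199, 36, 0]) cylinder(h = 663, r = 25);
translate([36, 865, 0]) cylinder(h = 663, r = 25);
translate([1199, 865, 0]) cylinder(h = 663, r = 25);
translate([497, 269, 704]) {
  cube([241, 363, 11]);
  translate([0, 0, 11]) cube([241, 11, 340]);
  translate([0, 352, 11]) cube([241, 11, 340]);
  translate([0, 11, 11]) cube([11, 341, 340]);
  translate([230, 11, 11]) cube([11, 341, 340]);
}
translate([507, 278, 1055]) {
  cube([221, 345, 15]);
  translate([0, 0, 15]) cube([221, 15, 195]);
  translate([0, 330, 15]) cube([221, 15, 195]);
  translate([0, 15, 15]) cube([15, 315, 195]);
  translate([206, 15, 15]) cube([15, 315, 195]);
}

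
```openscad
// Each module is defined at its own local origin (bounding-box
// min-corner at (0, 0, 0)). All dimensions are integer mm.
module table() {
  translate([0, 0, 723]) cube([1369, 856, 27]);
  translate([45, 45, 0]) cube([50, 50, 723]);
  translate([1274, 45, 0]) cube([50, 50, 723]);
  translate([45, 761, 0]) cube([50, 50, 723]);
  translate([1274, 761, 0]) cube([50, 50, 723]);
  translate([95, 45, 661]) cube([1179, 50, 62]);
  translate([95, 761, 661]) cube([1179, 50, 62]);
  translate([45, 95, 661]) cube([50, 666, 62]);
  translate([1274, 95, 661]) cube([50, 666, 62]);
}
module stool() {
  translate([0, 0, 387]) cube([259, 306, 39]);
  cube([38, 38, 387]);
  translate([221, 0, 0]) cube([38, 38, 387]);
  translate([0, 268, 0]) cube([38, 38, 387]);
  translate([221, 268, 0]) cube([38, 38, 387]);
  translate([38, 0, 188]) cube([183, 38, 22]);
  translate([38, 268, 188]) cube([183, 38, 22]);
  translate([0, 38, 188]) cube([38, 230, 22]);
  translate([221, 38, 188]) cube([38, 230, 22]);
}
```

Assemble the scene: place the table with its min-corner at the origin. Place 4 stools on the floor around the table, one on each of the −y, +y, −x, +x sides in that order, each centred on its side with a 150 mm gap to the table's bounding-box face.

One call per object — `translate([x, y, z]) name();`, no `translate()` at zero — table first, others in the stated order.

table();
translate([555, -456, 0]) stool();
translate([555, 1006, 0]) stool();
translate([-409, 275, 0]) stool();
translate([1519, 275, 0]) stool();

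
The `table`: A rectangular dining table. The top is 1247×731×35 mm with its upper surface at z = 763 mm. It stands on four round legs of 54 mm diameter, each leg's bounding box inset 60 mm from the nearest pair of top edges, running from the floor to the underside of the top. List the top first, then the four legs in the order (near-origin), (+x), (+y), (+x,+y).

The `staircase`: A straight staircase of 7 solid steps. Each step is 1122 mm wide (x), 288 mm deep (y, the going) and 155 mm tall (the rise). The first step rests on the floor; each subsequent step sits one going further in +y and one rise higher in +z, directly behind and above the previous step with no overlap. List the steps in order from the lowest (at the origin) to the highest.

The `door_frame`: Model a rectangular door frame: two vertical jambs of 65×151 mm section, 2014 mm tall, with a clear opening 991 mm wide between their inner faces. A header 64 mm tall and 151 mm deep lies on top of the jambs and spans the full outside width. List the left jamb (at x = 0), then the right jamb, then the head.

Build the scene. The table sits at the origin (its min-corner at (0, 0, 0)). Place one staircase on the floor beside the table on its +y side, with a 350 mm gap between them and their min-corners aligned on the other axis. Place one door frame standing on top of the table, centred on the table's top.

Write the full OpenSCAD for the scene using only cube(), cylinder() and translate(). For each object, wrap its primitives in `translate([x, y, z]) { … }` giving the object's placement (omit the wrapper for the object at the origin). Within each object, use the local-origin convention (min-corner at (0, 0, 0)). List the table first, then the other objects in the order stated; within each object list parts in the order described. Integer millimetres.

translate([0, 0, 728]) cube([1247, 731, 35]);
translate([87, 87, 0]) cylinder(h = 728, r = 27);
translate([1160, 87, 0]) cylinder(h = 728, r = 27);
translate([87, 644, 0]) cylinder(h = 728, r = 27);
translate([1160, 644, 0]) cylinder(h = 728, r = 27);
translate([0, 1081, 0]) {
  cube([1122, 288, 155]);
  translate([0, 288, 155]) cube([1122, 288, 155]);
  translate([0, 576, 310]) cube([1122, 288, 155]);
  translate([0, 864, 465]) cube([1122, 288, 155]);
  translate([0, 1152, 620]) cube([1122, 288, 155]);
  translate([0, 1440, 775]) cube([1122, 288, 155]);
  translate([0, 1728, 930]) cube([1122, 288, 155]);
}
translate([63, 290, 763]) {
  cube([65, 151, 2014]);
  translate([1056, 0, 0]) cube([65, 151, 2014]);
  translate([0, 0, 2014]) cube([1121, 151, 64]);
}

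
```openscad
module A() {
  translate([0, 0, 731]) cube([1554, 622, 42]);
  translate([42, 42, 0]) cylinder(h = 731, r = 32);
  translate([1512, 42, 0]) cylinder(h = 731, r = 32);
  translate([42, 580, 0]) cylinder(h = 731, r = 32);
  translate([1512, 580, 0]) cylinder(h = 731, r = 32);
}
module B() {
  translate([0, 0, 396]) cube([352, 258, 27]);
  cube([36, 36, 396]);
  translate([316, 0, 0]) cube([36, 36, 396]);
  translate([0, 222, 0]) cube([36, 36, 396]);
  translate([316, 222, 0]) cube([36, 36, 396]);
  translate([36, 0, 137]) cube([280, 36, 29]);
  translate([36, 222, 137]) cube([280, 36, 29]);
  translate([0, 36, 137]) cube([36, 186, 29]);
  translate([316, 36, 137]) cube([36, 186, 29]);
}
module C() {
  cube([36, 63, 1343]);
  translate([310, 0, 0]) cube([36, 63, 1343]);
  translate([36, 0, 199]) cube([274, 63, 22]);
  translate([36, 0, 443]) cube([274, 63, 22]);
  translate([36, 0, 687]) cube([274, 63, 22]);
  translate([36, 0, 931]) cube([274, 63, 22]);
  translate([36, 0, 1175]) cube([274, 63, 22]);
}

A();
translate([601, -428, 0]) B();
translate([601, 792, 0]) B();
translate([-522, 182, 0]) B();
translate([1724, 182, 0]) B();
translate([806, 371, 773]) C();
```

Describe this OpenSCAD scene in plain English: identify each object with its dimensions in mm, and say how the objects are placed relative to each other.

A is a table with a 1554×622 mm rectangular top, 42 mm thick, top surface at z = 773 mm, supported by four round legs of 64 mm diameter, each leg's bounding box inset 10 mm from the nearest pair of top edges, running from the floor.

B is a four-legged stool. The seat is a 352×258×27 mm slab whose top surface is at z = 423 mm; four square legs, each 36×36 mm in cross-section, run from the floor (z = 0) to the underside of the seat, each flush with a corner of the seat. Four stretchers, 36 mm wide and 29 mm tall, connect adjacent legs with their undersides at z = 137 mm, each running between the inner faces of the legs it joins and aligned with the legs' outer faces on the other axis.

C is a straight ladder. Two 36×63 mm vertical rails, 1343 mm tall, stand 346 mm apart (outside-to-outside) with their front faces coplanar on the −y side. 5 rungs, each 63 mm deep and 22 mm tall, span between the inner faces of the rails, front faces flush with the rails. The lowest rung's underside is at z = 199 mm and rungs are spaced 244 mm apart (underside to underside).

Four stools sit around the table at the −y, +y, −x, +x sides. The ladder is on top of the table.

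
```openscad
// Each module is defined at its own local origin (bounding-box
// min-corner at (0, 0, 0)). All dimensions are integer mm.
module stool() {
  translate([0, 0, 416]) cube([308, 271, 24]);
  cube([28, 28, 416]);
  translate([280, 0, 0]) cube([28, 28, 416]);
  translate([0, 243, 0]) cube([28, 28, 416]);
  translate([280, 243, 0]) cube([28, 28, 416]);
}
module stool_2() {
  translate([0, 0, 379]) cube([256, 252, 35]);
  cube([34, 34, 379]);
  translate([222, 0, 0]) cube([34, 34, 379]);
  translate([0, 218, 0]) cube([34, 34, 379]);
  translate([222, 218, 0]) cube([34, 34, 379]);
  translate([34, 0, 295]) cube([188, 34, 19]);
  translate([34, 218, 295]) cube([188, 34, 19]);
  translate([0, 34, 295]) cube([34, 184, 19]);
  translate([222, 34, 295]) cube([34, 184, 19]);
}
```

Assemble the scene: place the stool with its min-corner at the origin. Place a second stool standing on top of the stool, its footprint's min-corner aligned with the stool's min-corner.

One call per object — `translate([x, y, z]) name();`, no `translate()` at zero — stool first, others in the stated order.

stool();
translate([0, 0, 440]) stool_2();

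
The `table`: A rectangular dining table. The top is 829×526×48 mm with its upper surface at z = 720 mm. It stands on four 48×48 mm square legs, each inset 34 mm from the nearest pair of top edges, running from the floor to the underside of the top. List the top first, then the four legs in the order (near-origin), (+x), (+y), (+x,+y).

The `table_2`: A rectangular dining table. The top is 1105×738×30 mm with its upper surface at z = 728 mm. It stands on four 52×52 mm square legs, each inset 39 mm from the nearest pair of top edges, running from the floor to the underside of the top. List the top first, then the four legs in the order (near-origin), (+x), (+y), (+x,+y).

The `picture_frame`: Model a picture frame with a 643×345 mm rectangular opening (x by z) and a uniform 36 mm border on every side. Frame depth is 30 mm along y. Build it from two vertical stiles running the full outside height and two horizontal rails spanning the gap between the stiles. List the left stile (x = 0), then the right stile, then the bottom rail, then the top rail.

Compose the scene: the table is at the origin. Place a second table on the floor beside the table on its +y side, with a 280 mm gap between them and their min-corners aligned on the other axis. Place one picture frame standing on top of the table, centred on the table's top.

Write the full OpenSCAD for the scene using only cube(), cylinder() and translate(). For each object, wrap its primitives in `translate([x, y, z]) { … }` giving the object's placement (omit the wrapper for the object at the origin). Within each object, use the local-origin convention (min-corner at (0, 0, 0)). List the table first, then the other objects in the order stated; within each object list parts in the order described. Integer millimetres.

translate([0, 0, 672]) cube([829, 526, 48]);
translate([34, 34, 0]) cube([48, 48, 672]);
translate([747, 34, 0]) cube([48, 48, 672]);
translate([34, 444, 0]) cube([48, 48, 672]);
translate([747, 444, 0]) cube([48, 48, 672]);
translate([0, 806, 0]) {
  translate([0, 0, 698]) cube([1105, 738, 30]);
  translate([39, 39, 0]) cube([52, 52, 698]);
  translate([1014, 39, 0]) cube([52, 52, 698]);
  translate([39, 647, 0]) cube([52, 52, 698]);
  translate([1014, 647, 0]) cube([52, 52, 698]);
}
translate([57, 248, 720]) {
  cube([36, 30, 417]);
  translate([679, 0, 0]) cube([36, 30, 417]);
  translate([36, 0, 0]) cube([643, 30, 36]);
  translate([36, 0, 381]) cube([643, 30, 36]);
}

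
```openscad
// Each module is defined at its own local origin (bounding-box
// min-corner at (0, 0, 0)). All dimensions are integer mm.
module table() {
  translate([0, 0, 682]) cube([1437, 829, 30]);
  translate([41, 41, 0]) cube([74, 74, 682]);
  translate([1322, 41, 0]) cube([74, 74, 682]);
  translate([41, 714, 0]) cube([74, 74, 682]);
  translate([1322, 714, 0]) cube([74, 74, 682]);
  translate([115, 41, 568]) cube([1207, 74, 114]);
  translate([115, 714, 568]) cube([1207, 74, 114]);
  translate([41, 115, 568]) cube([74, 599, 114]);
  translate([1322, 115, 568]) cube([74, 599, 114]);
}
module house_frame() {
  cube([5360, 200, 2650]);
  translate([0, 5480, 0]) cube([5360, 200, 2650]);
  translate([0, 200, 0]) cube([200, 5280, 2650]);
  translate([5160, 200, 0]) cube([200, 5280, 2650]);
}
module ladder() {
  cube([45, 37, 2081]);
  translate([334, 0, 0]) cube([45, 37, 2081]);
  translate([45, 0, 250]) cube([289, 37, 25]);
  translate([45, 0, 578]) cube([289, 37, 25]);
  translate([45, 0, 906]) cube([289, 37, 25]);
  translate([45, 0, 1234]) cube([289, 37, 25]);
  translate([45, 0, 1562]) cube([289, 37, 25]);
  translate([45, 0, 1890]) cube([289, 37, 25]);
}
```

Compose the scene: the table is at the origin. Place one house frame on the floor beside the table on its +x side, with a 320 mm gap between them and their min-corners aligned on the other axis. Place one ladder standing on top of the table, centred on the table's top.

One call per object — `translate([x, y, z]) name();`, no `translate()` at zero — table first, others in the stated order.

table();
translate([1757, 0, 0]) house_frame();
translate([529, 396, 712]) ladder();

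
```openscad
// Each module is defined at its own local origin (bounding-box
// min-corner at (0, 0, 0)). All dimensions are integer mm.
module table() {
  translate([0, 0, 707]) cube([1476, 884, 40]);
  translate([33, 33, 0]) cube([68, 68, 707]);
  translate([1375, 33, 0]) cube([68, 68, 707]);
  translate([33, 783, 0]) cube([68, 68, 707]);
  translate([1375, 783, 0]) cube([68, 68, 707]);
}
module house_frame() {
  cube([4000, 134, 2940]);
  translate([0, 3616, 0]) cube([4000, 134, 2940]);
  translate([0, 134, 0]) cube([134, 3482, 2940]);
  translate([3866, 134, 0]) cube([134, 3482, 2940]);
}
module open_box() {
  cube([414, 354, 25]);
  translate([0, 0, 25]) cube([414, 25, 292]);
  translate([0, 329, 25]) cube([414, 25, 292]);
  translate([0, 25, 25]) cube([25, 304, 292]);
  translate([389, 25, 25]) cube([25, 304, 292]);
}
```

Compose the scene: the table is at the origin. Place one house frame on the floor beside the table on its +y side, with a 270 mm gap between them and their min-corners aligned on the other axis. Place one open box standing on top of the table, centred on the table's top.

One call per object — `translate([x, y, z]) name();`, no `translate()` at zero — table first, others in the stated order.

table();
translate([0, 1154, 0]) house_frame();
translate([531, 265, 747]) open_box();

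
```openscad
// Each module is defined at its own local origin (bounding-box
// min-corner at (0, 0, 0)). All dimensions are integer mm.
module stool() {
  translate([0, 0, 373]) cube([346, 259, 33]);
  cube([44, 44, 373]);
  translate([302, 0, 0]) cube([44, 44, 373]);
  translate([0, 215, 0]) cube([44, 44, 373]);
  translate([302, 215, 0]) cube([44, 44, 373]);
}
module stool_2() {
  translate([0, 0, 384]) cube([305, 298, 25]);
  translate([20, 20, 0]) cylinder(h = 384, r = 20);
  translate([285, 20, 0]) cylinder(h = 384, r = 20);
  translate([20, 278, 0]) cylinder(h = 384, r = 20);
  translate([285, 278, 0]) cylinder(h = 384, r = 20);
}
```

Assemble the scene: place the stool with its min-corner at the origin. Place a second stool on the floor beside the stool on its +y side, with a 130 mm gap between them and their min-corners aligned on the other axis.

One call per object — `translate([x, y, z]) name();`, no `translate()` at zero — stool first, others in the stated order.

stool();
translate([0, 389, 0]) stool_2();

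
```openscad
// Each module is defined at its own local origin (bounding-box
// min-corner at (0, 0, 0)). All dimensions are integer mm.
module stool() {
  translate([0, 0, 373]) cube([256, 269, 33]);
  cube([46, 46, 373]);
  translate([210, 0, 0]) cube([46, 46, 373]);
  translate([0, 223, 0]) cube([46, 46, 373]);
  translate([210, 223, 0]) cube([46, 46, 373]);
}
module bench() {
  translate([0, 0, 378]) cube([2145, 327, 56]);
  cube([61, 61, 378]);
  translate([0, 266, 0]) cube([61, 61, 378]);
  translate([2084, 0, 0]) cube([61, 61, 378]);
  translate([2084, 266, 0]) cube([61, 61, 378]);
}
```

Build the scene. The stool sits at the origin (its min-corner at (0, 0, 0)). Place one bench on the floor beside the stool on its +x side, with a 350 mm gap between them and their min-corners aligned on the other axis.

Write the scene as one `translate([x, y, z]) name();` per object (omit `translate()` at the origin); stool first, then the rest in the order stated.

stool();
translate([606, 0, 0]) bench();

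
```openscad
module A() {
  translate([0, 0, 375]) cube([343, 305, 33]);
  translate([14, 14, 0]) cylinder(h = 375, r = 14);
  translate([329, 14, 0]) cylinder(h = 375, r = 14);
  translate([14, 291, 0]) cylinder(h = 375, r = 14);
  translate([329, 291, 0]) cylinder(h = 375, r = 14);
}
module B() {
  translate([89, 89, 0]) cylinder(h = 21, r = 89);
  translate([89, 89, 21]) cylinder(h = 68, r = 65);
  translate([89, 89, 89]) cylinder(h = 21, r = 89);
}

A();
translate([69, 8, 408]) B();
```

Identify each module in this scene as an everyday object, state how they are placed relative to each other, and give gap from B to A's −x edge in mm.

A is a stool. B is a spool. The spool is on top of the stool. The gap from the spool to the stool's −x edge is 69 mm.

The spool's min-x is at 69; the stool's min-x is 0; gap = 69 mm.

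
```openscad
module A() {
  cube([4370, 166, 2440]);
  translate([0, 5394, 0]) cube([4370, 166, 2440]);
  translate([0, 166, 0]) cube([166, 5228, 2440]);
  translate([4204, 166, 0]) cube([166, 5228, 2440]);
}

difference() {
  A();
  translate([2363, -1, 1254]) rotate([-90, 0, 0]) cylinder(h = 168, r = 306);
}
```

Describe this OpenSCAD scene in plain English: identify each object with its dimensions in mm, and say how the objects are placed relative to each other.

A is a box-shaped house frame (walls only): outside footprint 4370×5560 mm, wall height 2440 mm, wall thickness 166 mm. The two y-facing walls run the full x-width; the two x-facing walls fit between the inner faces of the y-facing walls.

The house frame has a circular hole of radius 306 mm through its front wall, centred at (x = 2363, z = 1254).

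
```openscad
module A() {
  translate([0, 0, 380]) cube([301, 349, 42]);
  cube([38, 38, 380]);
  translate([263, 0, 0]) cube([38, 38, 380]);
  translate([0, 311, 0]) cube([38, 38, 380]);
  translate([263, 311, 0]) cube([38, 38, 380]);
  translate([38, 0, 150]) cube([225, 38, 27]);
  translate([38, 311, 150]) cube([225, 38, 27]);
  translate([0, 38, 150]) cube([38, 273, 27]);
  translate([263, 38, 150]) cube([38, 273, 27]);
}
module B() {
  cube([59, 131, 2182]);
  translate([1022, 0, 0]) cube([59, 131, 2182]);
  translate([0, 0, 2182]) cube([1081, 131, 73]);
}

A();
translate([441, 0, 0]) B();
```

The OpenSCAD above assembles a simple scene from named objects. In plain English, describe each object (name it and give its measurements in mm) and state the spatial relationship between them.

A is a four-legged stool. The seat is a 301×349×42 mm slab whose top surface is at z = 422 mm; four square legs, each 38×38 mm in cross-section, run from the floor (z = 0) to the underside of the seat, each flush with a corner of the seat. Four stretchers, 38 mm wide and 27 mm tall, connect adjacent legs with their undersides at z = 150 mm, each running between the inner faces of the legs it joins and aligned with the legs' outer faces on the other axis.

B is a rectangular door frame: two vertical jambs of 59×131 mm section, 2182 mm tall, with a clear opening 963 mm wide between their inner faces. A header 73 mm tall and 131 mm deep lies on top of the jambs and spans the full outside width.

The door frame is on the floor beside the stool on its +x side.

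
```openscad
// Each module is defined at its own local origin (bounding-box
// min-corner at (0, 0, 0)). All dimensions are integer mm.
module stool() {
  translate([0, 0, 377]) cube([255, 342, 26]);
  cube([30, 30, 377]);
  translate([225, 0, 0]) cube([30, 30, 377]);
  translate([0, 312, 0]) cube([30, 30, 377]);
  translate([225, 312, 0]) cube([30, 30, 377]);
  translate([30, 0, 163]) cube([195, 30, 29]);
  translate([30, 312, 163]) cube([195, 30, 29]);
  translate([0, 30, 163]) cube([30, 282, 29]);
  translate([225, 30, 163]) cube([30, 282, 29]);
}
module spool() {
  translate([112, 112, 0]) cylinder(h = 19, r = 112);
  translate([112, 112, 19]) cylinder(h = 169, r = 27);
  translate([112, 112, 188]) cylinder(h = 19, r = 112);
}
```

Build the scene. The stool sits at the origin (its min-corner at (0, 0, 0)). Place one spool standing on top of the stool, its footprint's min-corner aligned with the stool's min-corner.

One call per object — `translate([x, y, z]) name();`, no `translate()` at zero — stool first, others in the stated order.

stool();
translate([0, 0, 403]) spool();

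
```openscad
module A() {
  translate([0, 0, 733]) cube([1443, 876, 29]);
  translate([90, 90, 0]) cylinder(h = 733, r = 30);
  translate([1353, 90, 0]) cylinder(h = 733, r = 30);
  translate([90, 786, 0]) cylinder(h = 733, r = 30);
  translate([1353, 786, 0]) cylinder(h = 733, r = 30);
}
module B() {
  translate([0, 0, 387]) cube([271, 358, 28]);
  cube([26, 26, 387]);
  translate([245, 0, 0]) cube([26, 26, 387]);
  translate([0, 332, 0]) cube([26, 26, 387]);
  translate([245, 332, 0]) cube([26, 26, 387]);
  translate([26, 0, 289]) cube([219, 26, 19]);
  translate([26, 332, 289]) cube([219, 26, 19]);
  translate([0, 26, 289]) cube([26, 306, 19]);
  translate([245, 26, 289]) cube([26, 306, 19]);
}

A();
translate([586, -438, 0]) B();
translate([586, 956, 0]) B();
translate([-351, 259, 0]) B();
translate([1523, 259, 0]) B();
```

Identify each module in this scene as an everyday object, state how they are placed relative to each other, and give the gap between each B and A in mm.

Each stool's nearest face is 80 mm from the table's bounding box.

A is a table. B is a stool. Four stools sit around the table at the −y, +y, −x, +x sides. The gap between each stool and the table is 80 mm.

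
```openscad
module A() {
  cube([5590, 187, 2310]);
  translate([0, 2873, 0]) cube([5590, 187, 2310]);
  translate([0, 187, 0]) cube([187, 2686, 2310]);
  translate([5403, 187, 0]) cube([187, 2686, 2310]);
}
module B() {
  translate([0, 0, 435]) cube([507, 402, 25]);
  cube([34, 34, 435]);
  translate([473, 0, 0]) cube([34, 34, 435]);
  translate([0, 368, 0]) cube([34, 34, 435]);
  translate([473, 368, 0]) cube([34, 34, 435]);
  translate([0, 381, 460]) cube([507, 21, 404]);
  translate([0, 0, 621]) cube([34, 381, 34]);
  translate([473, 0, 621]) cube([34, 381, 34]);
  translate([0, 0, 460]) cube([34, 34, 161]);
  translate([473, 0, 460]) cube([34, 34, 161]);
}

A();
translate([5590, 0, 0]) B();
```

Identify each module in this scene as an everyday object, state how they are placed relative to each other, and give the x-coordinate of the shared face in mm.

A is a house frame. B is a chair. The chair is against the house frame's +x side, with their −y faces flush. The x-coordinate of the shared face is 5590 mm.

The house frame's +x face and the chair's −x face are both at x = 5590 mm.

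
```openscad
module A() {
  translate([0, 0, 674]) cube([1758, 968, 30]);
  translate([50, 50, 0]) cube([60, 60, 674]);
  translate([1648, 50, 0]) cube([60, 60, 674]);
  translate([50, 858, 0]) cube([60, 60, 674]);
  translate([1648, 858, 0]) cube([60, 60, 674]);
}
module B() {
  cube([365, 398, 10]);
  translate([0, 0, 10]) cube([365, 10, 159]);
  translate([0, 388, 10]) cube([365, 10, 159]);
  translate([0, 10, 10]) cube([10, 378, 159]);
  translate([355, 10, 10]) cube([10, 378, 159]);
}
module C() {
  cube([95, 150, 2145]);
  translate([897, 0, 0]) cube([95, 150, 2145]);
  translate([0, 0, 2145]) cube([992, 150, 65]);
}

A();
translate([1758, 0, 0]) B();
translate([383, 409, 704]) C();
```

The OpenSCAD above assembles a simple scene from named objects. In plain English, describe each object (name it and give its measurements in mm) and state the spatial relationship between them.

A is a table: top 1758 mm (x) × 968 mm (y), 30 mm thick, upper face at z = 704 mm, on four 60×60 mm square legs, each inset 50 mm from the nearest pair of top edges, running from z = 0 to the bottom of the top.

B is an open storage box with external size 365×398×169 mm and wall thickness 10 mm (the base is also 10 mm thick). The base covers the whole footprint; the four walls stand on the base, with the y-facing walls full-width and the x-facing walls fitting between their inner faces.

C is a door frame. The clear opening is 802 mm wide and 2145 mm high. Two 95 mm wide jambs, 150 mm deep, stand either side of the opening from the floor to the top of the opening. A 65 mm thick head sits across the top of both jambs, spanning the full outside width of the frame.

The open box is against the table's +x side, with their −y faces flush. The door frame is on top of the table, centred.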